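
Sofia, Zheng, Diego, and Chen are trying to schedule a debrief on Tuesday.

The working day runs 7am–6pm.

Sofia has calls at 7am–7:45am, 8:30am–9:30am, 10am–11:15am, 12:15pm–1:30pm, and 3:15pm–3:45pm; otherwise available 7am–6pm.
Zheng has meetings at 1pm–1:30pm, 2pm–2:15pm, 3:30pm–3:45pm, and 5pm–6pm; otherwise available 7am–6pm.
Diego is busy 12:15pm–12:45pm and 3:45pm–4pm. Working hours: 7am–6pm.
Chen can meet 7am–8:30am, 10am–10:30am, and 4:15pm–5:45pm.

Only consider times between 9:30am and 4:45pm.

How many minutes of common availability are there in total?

30 minutes

Sofia free within 07:00–18:00: 07:45–08:30, 09:30–10:00, 11:15–12:15, 13:30–15:15, 15:45–18:00.
Zheng free within 07:00–18:00: 07:00–13:00, 13:30–14:00, 14:15–15:30, 15:45–17:00.
Diego free within 07:00–18:00: 07:00–12:15, 12:45–15:45, 16:00–18:00.
Sofia ∩ Zheng: 07:45–08:30, 09:30–10:00, 11:15–12:15, 13:30–14:00, 14:15–15:15, 15:45–17:00.
Sofia ∩ Zheng ∩ Diego: 07:45–08:30, 09:30–10:00, 11:15–12:15, 13:30–14:00, 14:15–15:15, 16:00–17:00.
Sofia ∩ Zheng ∩ Diego ∩ Chen: 07:45–08:30, 16:15–17:00.
Restricted to 09:30–16:45: 16:15–16:45.
Total common minutes: 30.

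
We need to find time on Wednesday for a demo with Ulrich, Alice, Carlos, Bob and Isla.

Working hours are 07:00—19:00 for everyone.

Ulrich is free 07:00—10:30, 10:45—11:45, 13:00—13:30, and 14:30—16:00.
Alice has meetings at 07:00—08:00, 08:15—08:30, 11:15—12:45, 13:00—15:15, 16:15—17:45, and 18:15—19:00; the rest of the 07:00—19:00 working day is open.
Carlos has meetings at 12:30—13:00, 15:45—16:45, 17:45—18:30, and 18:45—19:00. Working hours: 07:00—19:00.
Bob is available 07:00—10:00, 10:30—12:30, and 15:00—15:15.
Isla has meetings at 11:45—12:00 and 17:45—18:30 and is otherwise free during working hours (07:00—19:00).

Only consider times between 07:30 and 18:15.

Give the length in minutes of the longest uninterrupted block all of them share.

90 minutes

Alice free within 07:00–19:00: 08:00–08:15, 08:30–11:15, 12:45–13:00, 15:15–16:15, 17:45–18:15.
Carlos free within 07:00–19:00: 07:00–12:30, 13:00–15:45, 16:45–17:45, 18:30–18:45.
Isla free within 07:00–19:00: 07:00–11:45, 12:00–17:45, 18:30–19:00.
Ulrich ∩ Alice: 08:00–08:15, 08:30–10:30, 10:45–11:15, 15:15–16:00.
Ulrich ∩ Alice ∩ Carlos: 08:00–08:15, 08:30–10:30, 10:45–11:15, 15:15–15:45.
Ulrich ∩ Alice ∩ Carlos ∩ Bob: 08:00–08:15, 08:30–10:00, 10:45–11:15.
Ulrich ∩ Alice ∩ Carlos ∩ Bob ∩ Isla: 08:00–08:15, 08:30–10:00, 10:45–11:15.
Restricted to 07:30–18:15: 08:00–08:15, 08:30–10:00, 10:45–11:15.
Common window lengths: 15, 90, 30 min; longest is 90.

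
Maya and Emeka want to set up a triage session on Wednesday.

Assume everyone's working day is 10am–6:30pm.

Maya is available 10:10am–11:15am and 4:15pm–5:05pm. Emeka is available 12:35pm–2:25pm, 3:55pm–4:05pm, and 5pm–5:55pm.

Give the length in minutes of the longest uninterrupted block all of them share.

5 minutes

Maya ∩ Emeka: 17:00–17:05.
Single common window of 5 minutes.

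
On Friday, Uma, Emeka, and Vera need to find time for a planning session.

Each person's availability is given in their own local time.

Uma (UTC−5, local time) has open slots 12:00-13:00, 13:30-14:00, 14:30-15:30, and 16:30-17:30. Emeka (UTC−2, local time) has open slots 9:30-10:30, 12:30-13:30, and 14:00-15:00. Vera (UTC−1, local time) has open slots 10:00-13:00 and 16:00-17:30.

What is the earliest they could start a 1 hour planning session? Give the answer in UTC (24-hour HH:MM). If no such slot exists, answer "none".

Uma → UTC: 17:00–18:00, 18:30–19:00, 19:30–20:30, 21:30–22:30.
Emeka → UTC: 11:30–12:30, 14:30–15:30, 16:00–17:00.
Vera → UTC: 11:00–14:00, 17:00–18:30.
Uma ∩ Emeka: (none).
Uma ∩ Emeka ∩ Vera: (none).
Windows ≥ 60 min: (none).

none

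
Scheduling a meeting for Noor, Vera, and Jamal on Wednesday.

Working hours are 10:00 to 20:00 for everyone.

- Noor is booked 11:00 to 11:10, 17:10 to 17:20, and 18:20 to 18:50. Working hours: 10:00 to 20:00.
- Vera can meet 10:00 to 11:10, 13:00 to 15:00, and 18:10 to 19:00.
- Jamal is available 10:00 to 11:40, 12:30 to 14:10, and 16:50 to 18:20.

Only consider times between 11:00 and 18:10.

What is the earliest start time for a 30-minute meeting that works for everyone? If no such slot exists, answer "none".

Noor free within 10:00–20:00: 10:00–11:00, 11:10–17:10, 17:20–18:20, 18:50–20:00.
Noor ∩ Vera: 10:00–11:00, 13:00–15:00, 18:10–18:20, 18:50–19:00.
Noor ∩ Vera ∩ Jamal: 10:00–11:00, 13:00–14:10, 18:10–18:20.
Restricted to 11:00–18:10: 13:00–14:10.
Windows ≥ 30 min: 13:00–14:10.
Earliest such window starts at 13:00.

13:00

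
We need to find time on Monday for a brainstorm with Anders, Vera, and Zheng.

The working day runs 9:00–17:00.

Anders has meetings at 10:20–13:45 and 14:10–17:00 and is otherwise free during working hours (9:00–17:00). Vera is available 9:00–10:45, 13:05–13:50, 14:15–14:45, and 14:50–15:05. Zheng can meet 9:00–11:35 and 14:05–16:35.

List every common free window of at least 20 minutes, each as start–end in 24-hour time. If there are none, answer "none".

Anders free within 09:00–17:00: 09:00–10:20, 13:45–14:10.
Anders ∩ Vera: 09:00–10:20, 13:45–13:50.
Anders ∩ Vera ∩ Zheng: 09:00–10:20.
Windows ≥ 20 min: 09:00–10:20.

09:00–10:20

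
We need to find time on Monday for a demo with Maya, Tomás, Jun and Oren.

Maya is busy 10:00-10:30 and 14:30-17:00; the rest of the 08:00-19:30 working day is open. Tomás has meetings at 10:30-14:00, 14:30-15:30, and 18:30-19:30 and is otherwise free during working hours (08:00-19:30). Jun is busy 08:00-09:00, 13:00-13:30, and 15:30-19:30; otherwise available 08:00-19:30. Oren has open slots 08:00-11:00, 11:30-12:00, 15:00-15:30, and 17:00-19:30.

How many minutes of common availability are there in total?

60 minutes

Maya free within 08:00–19:30: 08:00–10:00, 10:30–14:30, 17:00–19:30.
Tomás free within 08:00–19:30: 08:00–10:30, 14:00–14:30, 15:30–18:30.
Jun free within 08:00–19:30: 09:00–13:00, 13:30–15:30.
Maya ∩ Tomás: 08:00–10:00, 14:00–14:30, 17:00–18:30.
Maya ∩ Tomás ∩ Jun: 09:00–10:00, 14:00–14:30.
Maya ∩ Tomás ∩ Jun ∩ Oren: 09:00–10:00.
Total common minutes: 60.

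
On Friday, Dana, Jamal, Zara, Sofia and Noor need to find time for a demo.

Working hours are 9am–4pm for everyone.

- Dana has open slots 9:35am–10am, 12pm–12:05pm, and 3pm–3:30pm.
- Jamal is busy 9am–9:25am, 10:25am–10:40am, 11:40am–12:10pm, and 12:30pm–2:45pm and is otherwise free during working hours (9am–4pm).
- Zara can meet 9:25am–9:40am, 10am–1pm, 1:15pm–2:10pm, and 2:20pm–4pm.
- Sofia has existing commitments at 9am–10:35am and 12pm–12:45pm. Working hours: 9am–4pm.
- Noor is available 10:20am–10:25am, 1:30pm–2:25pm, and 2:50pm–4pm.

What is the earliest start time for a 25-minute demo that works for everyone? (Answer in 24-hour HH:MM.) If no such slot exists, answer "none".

Jamal free within 09:00–16:00: 09:25–10:25, 10:40–11:40, 12:10–12:30, 14:45–16:00.
Sofia free within 09:00–16:00: 10:35–12:00, 12:45–16:00.
Dana ∩ Jamal: 09:35–10:00, 15:00–15:30.
Dana ∩ Jamal ∩ Zara: 09:35–09:40, 15:00–15:30.
Dana ∩ Jamal ∩ Zara ∩ Sofia: 15:00–15:30.
Dana ∩ Jamal ∩ Zara ∩ Sofia ∩ Noor: 15:00–15:30.
Windows ≥ 25 min: 15:00–15:30.
Earliest such window starts at 15:00.

15:00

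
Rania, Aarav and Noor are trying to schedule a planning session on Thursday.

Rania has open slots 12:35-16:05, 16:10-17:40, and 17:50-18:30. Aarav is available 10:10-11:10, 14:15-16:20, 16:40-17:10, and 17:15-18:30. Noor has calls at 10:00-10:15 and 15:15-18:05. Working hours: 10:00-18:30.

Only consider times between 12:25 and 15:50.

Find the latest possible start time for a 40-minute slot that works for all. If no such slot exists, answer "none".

Noor free within 10:00–18:30: 10:15–15:15, 18:05–18:30.
Rania ∩ Aarav: 14:15–16:05, 16:10–16:20, 16:40–17:10, 17:15–17:40, 17:50–18:30.
Rania ∩ Aarav ∩ Noor: 14:15–15:15, 18:05–18:30.
Restricted to 12:25–15:50: 14:15–15:15.
Windows ≥ 40 min: 14:15–15:15.
Latest start in the last window 14:15–15:15 is 15:15 − 40 min = 14:35.

14:35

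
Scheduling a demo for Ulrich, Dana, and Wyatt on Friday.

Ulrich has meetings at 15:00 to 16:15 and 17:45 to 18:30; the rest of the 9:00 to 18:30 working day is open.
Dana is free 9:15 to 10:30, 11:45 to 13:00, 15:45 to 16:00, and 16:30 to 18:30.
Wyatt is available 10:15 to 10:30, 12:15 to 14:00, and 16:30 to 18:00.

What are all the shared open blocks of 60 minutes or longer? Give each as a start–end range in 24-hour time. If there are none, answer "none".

16:30–17:45

Ulrich free within 09:00–18:30: 09:00–15:00, 16:15–17:45.
Ulrich ∩ Dana: 09:15–10:30, 11:45–13:00, 16:30–17:45.
Ulrich ∩ Dana ∩ Wyatt: 10:15–10:30, 12:15–13:00, 16:30–17:45.
Windows ≥ 60 min: 16:30–17:45.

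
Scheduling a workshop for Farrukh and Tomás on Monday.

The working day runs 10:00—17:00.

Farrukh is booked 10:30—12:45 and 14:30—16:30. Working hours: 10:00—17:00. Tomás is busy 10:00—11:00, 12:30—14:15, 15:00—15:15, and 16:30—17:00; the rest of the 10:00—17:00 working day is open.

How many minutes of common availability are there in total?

15 minutes

Farrukh free within 10:00–17:00: 10:00–10:30, 12:45–14:30, 16:30–17:00.
Tomás free within 10:00–17:00: 11:00–12:30, 14:15–15:00, 15:15–16:30.
Farrukh ∩ Tomás: 14:15–14:30.
Total common minutes: 15.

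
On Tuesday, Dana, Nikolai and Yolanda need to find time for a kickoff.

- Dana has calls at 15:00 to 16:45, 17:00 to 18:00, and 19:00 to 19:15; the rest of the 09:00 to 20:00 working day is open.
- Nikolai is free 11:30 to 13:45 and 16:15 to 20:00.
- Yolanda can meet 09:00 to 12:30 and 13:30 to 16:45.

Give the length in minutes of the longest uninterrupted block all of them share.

60 minutes

Dana free within 09:00–20:00: 09:00–15:00, 16:45–17:00, 18:00–19:00, 19:15–20:00.
Dana ∩ Nikolai: 11:30–13:45, 16:45–17:00, 18:00–19:00, 19:15–20:00.
Dana ∩ Nikolai ∩ Yolanda: 11:30–12:30, 13:30–13:45.
Common window lengths: 60, 15 min; longest is 60.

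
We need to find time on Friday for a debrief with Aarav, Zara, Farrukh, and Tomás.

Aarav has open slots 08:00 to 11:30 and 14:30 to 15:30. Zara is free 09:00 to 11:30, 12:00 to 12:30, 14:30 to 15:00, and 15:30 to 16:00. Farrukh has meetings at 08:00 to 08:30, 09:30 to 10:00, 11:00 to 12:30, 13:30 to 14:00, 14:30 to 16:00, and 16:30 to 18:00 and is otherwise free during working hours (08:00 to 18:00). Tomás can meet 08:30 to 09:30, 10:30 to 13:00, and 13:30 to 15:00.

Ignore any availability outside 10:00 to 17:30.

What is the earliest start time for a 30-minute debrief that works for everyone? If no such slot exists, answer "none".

Farrukh free within 08:00–18:00: 08:30–09:30, 10:00–11:00, 12:30–13:30, 14:00–14:30, 16:00–16:30.
Aarav ∩ Zara: 09:00–11:30, 14:30–15:00.
Aarav ∩ Zara ∩ Farrukh: 09:00–09:30, 10:00–11:00.
Aarav ∩ Zara ∩ Farrukh ∩ Tomás: 09:00–09:30, 10:30–11:00.
Restricted to 10:00–17:30: 10:30–11:00.
Windows ≥ 30 min: 10:30–11:00.
Earliest such window starts at 10:30.

10:30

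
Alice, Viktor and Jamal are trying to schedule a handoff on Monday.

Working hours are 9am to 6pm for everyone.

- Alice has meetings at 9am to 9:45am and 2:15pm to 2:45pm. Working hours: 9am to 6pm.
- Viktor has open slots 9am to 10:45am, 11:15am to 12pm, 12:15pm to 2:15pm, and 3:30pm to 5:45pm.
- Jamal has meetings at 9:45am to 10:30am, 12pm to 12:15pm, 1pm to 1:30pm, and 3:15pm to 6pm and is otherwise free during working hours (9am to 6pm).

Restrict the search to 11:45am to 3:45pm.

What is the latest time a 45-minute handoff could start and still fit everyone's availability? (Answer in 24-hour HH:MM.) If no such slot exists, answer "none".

13:30

Alice free within 09:00–18:00: 09:45–14:15, 14:45–18:00.
Jamal free within 09:00–18:00: 09:00–09:45, 10:30–12:00, 12:15–13:00, 13:30–15:15.
Alice ∩ Viktor: 09:45–10:45, 11:15–12:00, 12:15–14:15, 15:30–17:45.
Alice ∩ Viktor ∩ Jamal: 10:30–10:45, 11:15–12:00, 12:15–13:00, 13:30–14:15.
Restricted to 11:45–15:45: 11:45–12:00, 12:15–13:00, 13:30–14:15.
Windows ≥ 45 min: 12:15–13:00, 13:30–14:15.
Latest start in the last window 13:30–14:15 is 14:15 − 45 min = 13:30.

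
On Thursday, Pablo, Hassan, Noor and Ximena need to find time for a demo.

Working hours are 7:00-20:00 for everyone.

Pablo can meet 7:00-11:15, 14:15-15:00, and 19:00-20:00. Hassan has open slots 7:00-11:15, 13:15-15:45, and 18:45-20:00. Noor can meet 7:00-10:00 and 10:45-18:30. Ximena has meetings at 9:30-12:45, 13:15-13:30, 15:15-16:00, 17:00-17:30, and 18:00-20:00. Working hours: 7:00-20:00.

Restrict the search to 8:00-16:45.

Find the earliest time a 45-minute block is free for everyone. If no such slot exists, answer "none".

Ximena free within 07:00–20:00: 07:00–09:30, 12:45–13:15, 13:30–15:15, 16:00–17:00, 17:30–18:00.
Pablo ∩ Hassan: 07:00–11:15, 14:15–15:00, 19:00–20:00.
Pablo ∩ Hassan ∩ Noor: 07:00–10:00, 10:45–11:15, 14:15–15:00.
Pablo ∩ Hassan ∩ Noor ∩ Ximena: 07:00–09:30, 14:15–15:00.
Restricted to 08:00–16:45: 08:00–09:30, 14:15–15:00.
Windows ≥ 45 min: 08:00–09:30, 14:15–15:00.
Earliest such window starts at 08:00.

08:00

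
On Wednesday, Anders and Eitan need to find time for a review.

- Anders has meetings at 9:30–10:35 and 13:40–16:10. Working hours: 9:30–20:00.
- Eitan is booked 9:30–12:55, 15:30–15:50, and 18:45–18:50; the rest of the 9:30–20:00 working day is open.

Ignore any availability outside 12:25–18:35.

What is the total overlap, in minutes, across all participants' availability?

190 minutes

Anders free within 09:30–20:00: 10:35–13:40, 16:10–20:00.
Eitan free within 09:30–20:00: 12:55–15:30, 15:50–18:45, 18:50–20:00.
Anders ∩ Eitan: 12:55–13:40, 16:10–18:45, 18:50–20:00.
Restricted to 12:25–18:35: 12:55–13:40, 16:10–18:35.
Total common minutes: 45 + 145 = 190.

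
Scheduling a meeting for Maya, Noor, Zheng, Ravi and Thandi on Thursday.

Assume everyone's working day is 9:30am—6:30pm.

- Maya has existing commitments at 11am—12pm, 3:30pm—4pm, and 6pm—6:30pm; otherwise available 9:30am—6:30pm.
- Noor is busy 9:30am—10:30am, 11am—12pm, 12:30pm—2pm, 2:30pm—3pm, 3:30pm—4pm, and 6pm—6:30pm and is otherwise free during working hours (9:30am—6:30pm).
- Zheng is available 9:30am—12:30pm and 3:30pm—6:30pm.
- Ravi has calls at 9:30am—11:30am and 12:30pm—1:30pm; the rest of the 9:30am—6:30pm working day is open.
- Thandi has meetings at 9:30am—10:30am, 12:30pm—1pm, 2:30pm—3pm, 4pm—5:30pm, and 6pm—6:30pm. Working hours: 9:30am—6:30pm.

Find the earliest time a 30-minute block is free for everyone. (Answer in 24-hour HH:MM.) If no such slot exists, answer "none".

12:00

Maya free within 09:30–18:30: 09:30–11:00, 12:00–15:30, 16:00–18:00.
Noor free within 09:30–18:30: 10:30–11:00, 12:00–12:30, 14:00–14:30, 15:00–15:30, 16:00–18:00.
Ravi free within 09:30–18:30: 11:30–12:30, 13:30–18:30.
Thandi free within 09:30–18:30: 10:30–12:30, 13:00–14:30, 15:00–16:00, 17:30–18:00.
Maya ∩ Noor: 10:30–11:00, 12:00–12:30, 14:00–14:30, 15:00–15:30, 16:00–18:00.
Maya ∩ Noor ∩ Zheng: 10:30–11:00, 12:00–12:30, 16:00–18:00.
Maya ∩ Noor ∩ Zheng ∩ Ravi: 12:00–12:30, 16:00–18:00.
Maya ∩ Noor ∩ Zheng ∩ Ravi ∩ Thandi: 12:00–12:30, 17:30–18:00.
Windows ≥ 30 min: 12:00–12:30, 17:30–18:00.
Earliest such window starts at 12:00.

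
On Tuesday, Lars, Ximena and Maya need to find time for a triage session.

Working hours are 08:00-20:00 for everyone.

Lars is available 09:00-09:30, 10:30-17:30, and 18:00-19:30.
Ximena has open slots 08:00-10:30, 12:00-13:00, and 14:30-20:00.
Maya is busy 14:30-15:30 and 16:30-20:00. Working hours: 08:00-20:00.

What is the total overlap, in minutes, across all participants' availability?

150 minutes

Maya free within 08:00–20:00: 08:00–14:30, 15:30–16:30.
Lars ∩ Ximena: 09:00–09:30, 12:00–13:00, 14:30–17:30, 18:00–19:30.
Lars ∩ Ximena ∩ Maya: 09:00–09:30, 12:00–13:00, 15:30–16:30.
Total common minutes: 30 + 60 + 60 = 150.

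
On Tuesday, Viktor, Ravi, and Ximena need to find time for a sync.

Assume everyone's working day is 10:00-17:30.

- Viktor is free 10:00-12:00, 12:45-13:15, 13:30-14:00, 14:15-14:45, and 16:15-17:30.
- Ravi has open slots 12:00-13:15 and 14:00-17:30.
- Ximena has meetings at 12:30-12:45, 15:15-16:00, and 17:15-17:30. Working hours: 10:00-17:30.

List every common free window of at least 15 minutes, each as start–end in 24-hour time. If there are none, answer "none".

Ximena free within 10:00–17:30: 10:00–12:30, 12:45–15:15, 16:00–17:15.
Viktor ∩ Ravi: 12:45–13:15, 14:15–14:45, 16:15–17:30.
Viktor ∩ Ravi ∩ Ximena: 12:45–13:15, 14:15–14:45, 16:15–17:15.
Windows ≥ 15 min: 12:45–13:15, 14:15–14:45, 16:15–17:15.

12:45–13:15, 14:15–14:45, 16:15–17:15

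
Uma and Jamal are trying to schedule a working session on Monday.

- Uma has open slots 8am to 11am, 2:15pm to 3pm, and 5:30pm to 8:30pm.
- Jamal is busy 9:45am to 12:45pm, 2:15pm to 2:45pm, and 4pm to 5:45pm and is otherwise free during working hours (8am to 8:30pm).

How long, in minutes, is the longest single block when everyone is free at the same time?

Jamal free within 08:00–20:30: 08:00–09:45, 12:45–14:15, 14:45–16:00, 17:45–20:30.
Uma ∩ Jamal: 08:00–09:45, 14:45–15:00, 17:45–20:30.
Common window lengths: 105, 15, 165 min; longest is 165.

165 minutes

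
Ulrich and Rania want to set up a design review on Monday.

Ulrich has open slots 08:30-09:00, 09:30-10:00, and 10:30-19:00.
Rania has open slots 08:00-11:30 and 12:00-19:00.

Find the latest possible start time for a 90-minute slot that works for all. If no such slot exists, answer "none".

Ulrich ∩ Rania: 08:30–09:00, 09:30–10:00, 10:30–11:30, 12:00–19:00.
Windows ≥ 90 min: 12:00–19:00.
Latest start in the last window 12:00–19:00 is 19:00 − 90 min = 17:30.

17:30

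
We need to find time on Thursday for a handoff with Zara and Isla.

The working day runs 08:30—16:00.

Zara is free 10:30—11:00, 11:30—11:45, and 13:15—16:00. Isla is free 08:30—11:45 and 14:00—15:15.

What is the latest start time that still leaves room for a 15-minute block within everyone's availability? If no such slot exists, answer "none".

Zara ∩ Isla: 10:30–11:00, 11:30–11:45, 14:00–15:15.
Windows ≥ 15 min: 10:30–11:00, 11:30–11:45, 14:00–15:15.
Latest start in the last window 14:00–15:15 is 15:15 − 15 min = 15:00.

15:00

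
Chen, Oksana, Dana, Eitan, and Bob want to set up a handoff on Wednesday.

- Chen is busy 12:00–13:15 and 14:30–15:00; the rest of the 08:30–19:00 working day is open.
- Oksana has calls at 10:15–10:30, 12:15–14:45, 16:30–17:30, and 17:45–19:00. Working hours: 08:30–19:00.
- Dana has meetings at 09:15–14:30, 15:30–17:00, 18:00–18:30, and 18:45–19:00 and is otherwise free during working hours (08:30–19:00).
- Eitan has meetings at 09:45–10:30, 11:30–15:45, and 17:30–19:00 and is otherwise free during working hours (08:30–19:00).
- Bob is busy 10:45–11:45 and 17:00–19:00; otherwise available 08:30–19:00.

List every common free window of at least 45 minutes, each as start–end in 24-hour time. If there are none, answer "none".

Chen free within 08:30–19:00: 08:30–12:00, 13:15–14:30, 15:00–19:00.
Oksana free within 08:30–19:00: 08:30–10:15, 10:30–12:15, 14:45–16:30, 17:30–17:45.
Dana free within 08:30–19:00: 08:30–09:15, 14:30–15:30, 17:00–18:00, 18:30–18:45.
Eitan free within 08:30–19:00: 08:30–09:45, 10:30–11:30, 15:45–17:30.
Bob free within 08:30–19:00: 08:30–10:45, 11:45–17:00.
Chen ∩ Oksana: 08:30–10:15, 10:30–12:00, 15:00–16:30, 17:30–17:45.
Chen ∩ Oksana ∩ Dana: 08:30–09:15, 15:00–15:30, 17:30–17:45.
Chen ∩ Oksana ∩ Dana ∩ Eitan: 08:30–09:15.
Chen ∩ Oksana ∩ Dana ∩ Eitan ∩ Bob: 08:30–09:15.
Windows ≥ 45 min: 08:30–09:15.

08:30–09:15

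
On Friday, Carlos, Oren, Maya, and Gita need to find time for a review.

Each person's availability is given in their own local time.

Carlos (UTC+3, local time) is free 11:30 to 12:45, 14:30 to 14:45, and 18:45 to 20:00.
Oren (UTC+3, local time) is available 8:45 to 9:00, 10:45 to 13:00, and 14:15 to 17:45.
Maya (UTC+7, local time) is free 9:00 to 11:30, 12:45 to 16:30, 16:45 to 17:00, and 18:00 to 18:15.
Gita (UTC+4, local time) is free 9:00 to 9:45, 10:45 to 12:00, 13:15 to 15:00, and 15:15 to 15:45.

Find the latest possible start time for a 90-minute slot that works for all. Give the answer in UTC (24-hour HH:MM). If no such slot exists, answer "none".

Carlos → UTC: 08:30–09:45, 11:30–11:45, 15:45–17:00.
Oren → UTC: 05:45–06:00, 07:45–10:00, 11:15–14:45.
Maya → UTC: 02:00–04:30, 05:45–09:30, 09:45–10:00, 11:00–11:15.
Gita → UTC: 05:00–05:45, 06:45–08:00, 09:15–11:00, 11:15–11:45.
Carlos ∩ Oren: 08:30–09:45, 11:30–11:45.
Carlos ∩ Oren ∩ Maya: 08:30–09:30.
Carlos ∩ Oren ∩ Maya ∩ Gita: 09:15–09:30.
Windows ≥ 90 min: (none).

none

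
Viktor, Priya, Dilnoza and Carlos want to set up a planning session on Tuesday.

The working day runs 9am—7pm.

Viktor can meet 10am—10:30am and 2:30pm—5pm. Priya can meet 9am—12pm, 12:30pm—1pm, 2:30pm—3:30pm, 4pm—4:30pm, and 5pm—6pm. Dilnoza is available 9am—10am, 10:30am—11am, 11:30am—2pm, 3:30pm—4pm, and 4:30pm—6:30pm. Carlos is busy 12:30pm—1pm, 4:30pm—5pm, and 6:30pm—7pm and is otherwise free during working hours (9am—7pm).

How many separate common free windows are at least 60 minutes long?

0

Carlos free within 09:00–19:00: 09:00–12:30, 13:00–16:30, 17:00–18:30.
Viktor ∩ Priya: 10:00–10:30, 14:30–15:30, 16:00–16:30.
Viktor ∩ Priya ∩ Dilnoza: (none).
Viktor ∩ Priya ∩ Dilnoza ∩ Carlos: (none).
Windows ≥ 60 min: (none).
That's 0 windows.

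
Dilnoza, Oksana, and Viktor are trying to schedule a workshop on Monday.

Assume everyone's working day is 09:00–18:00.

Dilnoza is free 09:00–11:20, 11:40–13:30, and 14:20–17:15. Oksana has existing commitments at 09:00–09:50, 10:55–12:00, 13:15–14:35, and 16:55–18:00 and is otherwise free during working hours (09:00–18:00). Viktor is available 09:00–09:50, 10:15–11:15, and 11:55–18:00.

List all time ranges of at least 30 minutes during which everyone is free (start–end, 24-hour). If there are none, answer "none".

Oksana free within 09:00–18:00: 09:50–10:55, 12:00–13:15, 14:35–16:55.
Dilnoza ∩ Oksana: 09:50–10:55, 12:00–13:15, 14:35–16:55.
Dilnoza ∩ Oksana ∩ Viktor: 10:15–10:55, 12:00–13:15, 14:35–16:55.
Windows ≥ 30 min: 10:15–10:55, 12:00–13:15, 14:35–16:55.

10:15–10:55, 12:00–13:15, 14:35–16:55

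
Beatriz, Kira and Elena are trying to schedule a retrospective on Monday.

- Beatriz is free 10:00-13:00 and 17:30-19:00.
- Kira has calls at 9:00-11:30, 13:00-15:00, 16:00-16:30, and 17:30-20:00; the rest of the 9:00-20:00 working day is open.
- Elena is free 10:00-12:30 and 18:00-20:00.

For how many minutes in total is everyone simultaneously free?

60 minutes

Kira free within 09:00–20:00: 11:30–13:00, 15:00–16:00, 16:30–17:30.
Beatriz ∩ Kira: 11:30–13:00.
Beatriz ∩ Kira ∩ Elena: 11:30–12:30.
Total common minutes: 60.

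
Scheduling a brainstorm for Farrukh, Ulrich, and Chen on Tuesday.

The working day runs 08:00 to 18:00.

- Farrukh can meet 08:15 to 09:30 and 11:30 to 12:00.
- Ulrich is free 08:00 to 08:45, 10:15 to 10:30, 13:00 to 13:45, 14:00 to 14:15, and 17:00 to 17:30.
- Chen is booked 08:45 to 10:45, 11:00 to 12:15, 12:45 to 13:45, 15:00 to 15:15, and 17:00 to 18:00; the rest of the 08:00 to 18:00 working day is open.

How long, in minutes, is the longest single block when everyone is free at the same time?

Chen free within 08:00–18:00: 08:00–08:45, 10:45–11:00, 12:15–12:45, 13:45–15:00, 15:15–17:00.
Farrukh ∩ Ulrich: 08:15–08:45.
Farrukh ∩ Ulrich ∩ Chen: 08:15–08:45.
Single common window of 30 minutes.

30 minutes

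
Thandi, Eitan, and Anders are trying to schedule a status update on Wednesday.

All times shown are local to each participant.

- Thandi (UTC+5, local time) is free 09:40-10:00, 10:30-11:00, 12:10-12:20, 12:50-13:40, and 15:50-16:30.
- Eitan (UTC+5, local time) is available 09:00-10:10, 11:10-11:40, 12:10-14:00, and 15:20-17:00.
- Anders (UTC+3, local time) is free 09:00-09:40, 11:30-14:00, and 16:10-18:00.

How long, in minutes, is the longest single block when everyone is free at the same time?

10 minutes

Thandi → UTC: 04:40–05:00, 05:30–06:00, 07:10–07:20, 07:50–08:40, 10:50–11:30.
Eitan → UTC: 04:00–05:10, 06:10–06:40, 07:10–09:00, 10:20–12:00.
Anders → UTC: 06:00–06:40, 08:30–11:00, 13:10–15:00.
Thandi ∩ Eitan: 04:40–05:00, 07:10–07:20, 07:50–08:40, 10:50–11:30.
Thandi ∩ Eitan ∩ Anders: 08:30–08:40, 10:50–11:00.
Common window lengths: 10, 10 min; longest is 10.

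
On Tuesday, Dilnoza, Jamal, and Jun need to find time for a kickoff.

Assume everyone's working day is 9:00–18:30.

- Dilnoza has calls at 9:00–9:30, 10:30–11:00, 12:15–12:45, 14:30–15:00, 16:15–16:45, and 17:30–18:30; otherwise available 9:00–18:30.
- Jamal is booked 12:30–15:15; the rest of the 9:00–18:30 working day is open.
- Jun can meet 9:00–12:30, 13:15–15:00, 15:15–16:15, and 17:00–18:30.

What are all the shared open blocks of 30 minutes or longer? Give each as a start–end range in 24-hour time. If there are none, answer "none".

Dilnoza free within 09:00–18:30: 09:30–10:30, 11:00–12:15, 12:45–14:30, 15:00–16:15, 16:45–17:30.
Jamal free within 09:00–18:30: 09:00–12:30, 15:15–18:30.
Dilnoza ∩ Jamal: 09:30–10:30, 11:00–12:15, 15:15–16:15, 16:45–17:30.
Dilnoza ∩ Jamal ∩ Jun: 09:30–10:30, 11:00–12:15, 15:15–16:15, 17:00–17:30.
Windows ≥ 30 min: 09:30–10:30, 11:00–12:15, 15:15–16:15, 17:00–17:30.

09:30–10:30, 11:00–12:15, 15:15–16:15, 17:00–17:30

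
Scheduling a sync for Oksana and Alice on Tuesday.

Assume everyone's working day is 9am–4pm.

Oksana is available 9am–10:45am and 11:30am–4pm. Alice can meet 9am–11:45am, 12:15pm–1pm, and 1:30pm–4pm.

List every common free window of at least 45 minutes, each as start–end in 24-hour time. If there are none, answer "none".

Oksana ∩ Alice: 09:00–10:45, 11:30–11:45, 12:15–13:00, 13:30–16:00.
Windows ≥ 45 min: 09:00–10:45, 12:15–13:00, 13:30–16:00.

09:00–10:45, 12:15–13:00, 13:30–16:00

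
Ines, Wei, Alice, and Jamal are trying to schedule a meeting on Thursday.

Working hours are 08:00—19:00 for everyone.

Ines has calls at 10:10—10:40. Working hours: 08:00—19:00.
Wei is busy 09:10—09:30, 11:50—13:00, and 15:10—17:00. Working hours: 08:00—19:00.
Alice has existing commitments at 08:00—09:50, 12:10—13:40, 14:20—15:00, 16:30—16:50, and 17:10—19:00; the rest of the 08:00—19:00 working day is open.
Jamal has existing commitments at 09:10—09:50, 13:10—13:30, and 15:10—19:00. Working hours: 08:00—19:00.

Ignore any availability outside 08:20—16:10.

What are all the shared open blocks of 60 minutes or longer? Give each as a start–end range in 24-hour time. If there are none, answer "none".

10:40–11:50

Ines free within 08:00–19:00: 08:00–10:10, 10:40–19:00.
Wei free within 08:00–19:00: 08:00–09:10, 09:30–11:50, 13:00–15:10, 17:00–19:00.
Alice free within 08:00–19:00: 09:50–12:10, 13:40–14:20, 15:00–16:30, 16:50–17:10.
Jamal free within 08:00–19:00: 08:00–09:10, 09:50–13:10, 13:30–15:10.
Ines ∩ Wei: 08:00–09:10, 09:30–10:10, 10:40–11:50, 13:00–15:10, 17:00–19:00.
Ines ∩ Wei ∩ Alice: 09:50–10:10, 10:40–11:50, 13:40–14:20, 15:00–15:10, 17:00–17:10.
Ines ∩ Wei ∩ Alice ∩ Jamal: 09:50–10:10, 10:40–11:50, 13:40–14:20, 15:00–15:10.
Restricted to 08:20–16:10: 09:50–10:10, 10:40–11:50, 13:40–14:20, 15:00–15:10.
Windows ≥ 60 min: 10:40–11:50.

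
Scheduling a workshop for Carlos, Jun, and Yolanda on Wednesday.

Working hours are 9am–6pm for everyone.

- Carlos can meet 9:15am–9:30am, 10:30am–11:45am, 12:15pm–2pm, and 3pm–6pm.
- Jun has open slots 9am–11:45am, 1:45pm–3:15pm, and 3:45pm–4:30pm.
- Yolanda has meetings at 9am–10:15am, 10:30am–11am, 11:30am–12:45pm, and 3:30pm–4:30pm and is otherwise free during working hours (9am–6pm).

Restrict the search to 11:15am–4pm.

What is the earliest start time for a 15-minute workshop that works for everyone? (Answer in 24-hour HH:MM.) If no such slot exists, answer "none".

11:15

Yolanda free within 09:00–18:00: 10:15–10:30, 11:00–11:30, 12:45–15:30, 16:30–18:00.
Carlos ∩ Jun: 09:15–09:30, 10:30–11:45, 13:45–14:00, 15:00–15:15, 15:45–16:30.
Carlos ∩ Jun ∩ Yolanda: 11:00–11:30, 13:45–14:00, 15:00–15:15.
Restricted to 11:15–16:00: 11:15–11:30, 13:45–14:00, 15:00–15:15.
Windows ≥ 15 min: 11:15–11:30, 13:45–14:00, 15:00–15:15.
Earliest such window starts at 11:15.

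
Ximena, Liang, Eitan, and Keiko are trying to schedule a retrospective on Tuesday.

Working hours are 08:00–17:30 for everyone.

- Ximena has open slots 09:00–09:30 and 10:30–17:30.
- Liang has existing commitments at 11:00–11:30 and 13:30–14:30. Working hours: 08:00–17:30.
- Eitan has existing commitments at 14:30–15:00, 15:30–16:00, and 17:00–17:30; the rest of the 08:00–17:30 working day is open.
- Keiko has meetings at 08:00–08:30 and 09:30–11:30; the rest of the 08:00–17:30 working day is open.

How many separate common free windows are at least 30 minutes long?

Liang free within 08:00–17:30: 08:00–11:00, 11:30–13:30, 14:30–17:30.
Eitan free within 08:00–17:30: 08:00–14:30, 15:00–15:30, 16:00–17:00.
Keiko free within 08:00–17:30: 08:30–09:30, 11:30–17:30.
Ximena ∩ Liang: 09:00–09:30, 10:30–11:00, 11:30–13:30, 14:30–17:30.
Ximena ∩ Liang ∩ Eitan: 09:00–09:30, 10:30–11:00, 11:30–13:30, 15:00–15:30, 16:00–17:00.
Ximena ∩ Liang ∩ Eitan ∩ Keiko: 09:00–09:30, 11:30–13:30, 15:00–15:30, 16:00–17:00.
Windows ≥ 30 min: 09:00–09:30, 11:30–13:30, 15:00–15:30, 16:00–17:00.
That's 4 windows.

4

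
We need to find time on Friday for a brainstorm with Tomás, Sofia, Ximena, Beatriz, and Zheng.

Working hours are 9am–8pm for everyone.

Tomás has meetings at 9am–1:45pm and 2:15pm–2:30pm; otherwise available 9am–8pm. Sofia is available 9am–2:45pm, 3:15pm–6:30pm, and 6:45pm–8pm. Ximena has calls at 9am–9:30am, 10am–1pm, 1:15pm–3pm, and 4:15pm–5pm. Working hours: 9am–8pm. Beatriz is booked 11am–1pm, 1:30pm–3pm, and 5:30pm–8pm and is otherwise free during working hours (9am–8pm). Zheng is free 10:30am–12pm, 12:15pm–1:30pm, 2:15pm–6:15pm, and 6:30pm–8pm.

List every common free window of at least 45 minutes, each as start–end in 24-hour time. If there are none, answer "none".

15:15–16:15

Tomás free within 09:00–20:00: 13:45–14:15, 14:30–20:00.
Ximena free within 09:00–20:00: 09:30–10:00, 13:00–13:15, 15:00–16:15, 17:00–20:00.
Beatriz free within 09:00–20:00: 09:00–11:00, 13:00–13:30, 15:00–17:30.
Tomás ∩ Sofia: 13:45–14:15, 14:30–14:45, 15:15–18:30, 18:45–20:00.
Tomás ∩ Sofia ∩ Ximena: 15:15–16:15, 17:00–18:30, 18:45–20:00.
Tomás ∩ Sofia ∩ Ximena ∩ Beatriz: 15:15–16:15, 17:00–17:30.
Tomás ∩ Sofia ∩ Ximena ∩ Beatriz ∩ Zheng: 15:15–16:15, 17:00–17:30.
Windows ≥ 45 min: 15:15–16:15.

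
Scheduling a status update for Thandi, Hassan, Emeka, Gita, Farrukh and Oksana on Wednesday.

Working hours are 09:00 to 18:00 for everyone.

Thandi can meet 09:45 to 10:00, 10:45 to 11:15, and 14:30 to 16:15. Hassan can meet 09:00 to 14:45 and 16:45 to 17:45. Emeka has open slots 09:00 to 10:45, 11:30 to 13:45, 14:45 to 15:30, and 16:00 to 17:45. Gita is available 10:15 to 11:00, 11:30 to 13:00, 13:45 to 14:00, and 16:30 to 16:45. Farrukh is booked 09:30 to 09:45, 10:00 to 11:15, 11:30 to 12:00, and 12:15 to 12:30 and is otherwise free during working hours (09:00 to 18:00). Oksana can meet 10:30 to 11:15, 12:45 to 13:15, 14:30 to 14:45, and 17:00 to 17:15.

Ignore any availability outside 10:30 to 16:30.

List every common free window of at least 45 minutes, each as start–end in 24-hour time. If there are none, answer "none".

none

Farrukh free within 09:00–18:00: 09:00–09:30, 09:45–10:00, 11:15–11:30, 12:00–12:15, 12:30–18:00.
Thandi ∩ Hassan: 09:45–10:00, 10:45–11:15, 14:30–14:45.
Thandi ∩ Hassan ∩ Emeka: 09:45–10:00.
Thandi ∩ Hassan ∩ Emeka ∩ Gita: (none).
Thandi ∩ Hassan ∩ Emeka ∩ Gita ∩ Farrukh: (none).
Thandi ∩ Hassan ∩ Emeka ∩ Gita ∩ Farrukh ∩ Oksana: (none).
Restricted to 10:30–16:30: (none).
Windows ≥ 45 min: (none).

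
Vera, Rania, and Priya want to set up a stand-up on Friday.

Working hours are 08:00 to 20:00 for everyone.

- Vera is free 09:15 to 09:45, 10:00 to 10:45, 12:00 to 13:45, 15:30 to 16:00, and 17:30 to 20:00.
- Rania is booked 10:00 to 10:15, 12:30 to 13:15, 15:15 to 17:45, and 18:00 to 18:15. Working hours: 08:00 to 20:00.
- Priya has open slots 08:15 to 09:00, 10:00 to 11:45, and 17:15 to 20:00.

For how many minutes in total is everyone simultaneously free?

Rania free within 08:00–20:00: 08:00–10:00, 10:15–12:30, 13:15–15:15, 17:45–18:00, 18:15–20:00.
Vera ∩ Rania: 09:15–09:45, 10:15–10:45, 12:00–12:30, 13:15–13:45, 17:45–18:00, 18:15–20:00.
Vera ∩ Rania ∩ Priya: 10:15–10:45, 17:45–18:00, 18:15–20:00.
Total common minutes: 30 + 15 + 105 = 150.

150 minutes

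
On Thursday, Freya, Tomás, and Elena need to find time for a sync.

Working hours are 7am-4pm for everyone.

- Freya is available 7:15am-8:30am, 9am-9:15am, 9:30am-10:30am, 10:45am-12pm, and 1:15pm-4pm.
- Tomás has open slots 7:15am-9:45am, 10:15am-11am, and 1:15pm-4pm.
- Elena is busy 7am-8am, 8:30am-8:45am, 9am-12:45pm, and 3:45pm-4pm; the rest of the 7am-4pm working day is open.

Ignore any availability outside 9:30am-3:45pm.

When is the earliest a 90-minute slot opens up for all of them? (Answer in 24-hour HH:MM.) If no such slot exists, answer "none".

Elena free within 07:00–16:00: 08:00–08:30, 08:45–09:00, 12:45–15:45.
Freya ∩ Tomás: 07:15–08:30, 09:00–09:15, 09:30–09:45, 10:15–10:30, 10:45–11:00, 13:15–16:00.
Freya ∩ Tomás ∩ Elena: 08:00–08:30, 13:15–15:45.
Restricted to 09:30–15:45: 13:15–15:45.
Windows ≥ 90 min: 13:15–15:45.
Earliest such window starts at 13:15.

13:15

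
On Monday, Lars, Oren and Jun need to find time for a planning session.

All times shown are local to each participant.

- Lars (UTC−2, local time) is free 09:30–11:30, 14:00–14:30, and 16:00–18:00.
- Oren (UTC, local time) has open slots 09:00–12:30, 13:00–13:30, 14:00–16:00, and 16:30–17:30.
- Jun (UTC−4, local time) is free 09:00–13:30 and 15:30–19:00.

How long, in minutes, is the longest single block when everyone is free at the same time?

30 minutes

Lars → UTC: 11:30–13:30, 16:00–16:30, 18:00–20:00.
Oren → UTC: 09:00–12:30, 13:00–13:30, 14:00–16:00, 16:30–17:30.
Jun → UTC: 13:00–17:30, 19:30–23:00.
Lars ∩ Oren: 11:30–12:30, 13:00–13:30.
Lars ∩ Oren ∩ Jun: 13:00–13:30.
Single common window of 30 minutes.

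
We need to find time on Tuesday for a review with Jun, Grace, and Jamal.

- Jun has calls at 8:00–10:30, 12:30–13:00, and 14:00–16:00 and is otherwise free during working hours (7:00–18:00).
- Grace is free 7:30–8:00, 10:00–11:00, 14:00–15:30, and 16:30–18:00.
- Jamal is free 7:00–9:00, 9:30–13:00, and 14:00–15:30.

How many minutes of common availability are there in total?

Jun free within 07:00–18:00: 07:00–08:00, 10:30–12:30, 13:00–14:00, 16:00–18:00.
Jun ∩ Grace: 07:30–08:00, 10:30–11:00, 16:30–18:00.
Jun ∩ Grace ∩ Jamal: 07:30–08:00, 10:30–11:00.
Total common minutes: 30 + 30 = 60.

60 minutes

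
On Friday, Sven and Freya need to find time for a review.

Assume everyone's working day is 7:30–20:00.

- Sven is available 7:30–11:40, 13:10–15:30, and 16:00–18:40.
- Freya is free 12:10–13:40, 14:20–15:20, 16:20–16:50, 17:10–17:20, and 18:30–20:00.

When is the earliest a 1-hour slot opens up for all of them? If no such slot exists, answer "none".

Sven ∩ Freya: 13:10–13:40, 14:20–15:20, 16:20–16:50, 17:10–17:20, 18:30–18:40.
Windows ≥ 60 min: 14:20–15:20.
Earliest such window starts at 14:20.

14:20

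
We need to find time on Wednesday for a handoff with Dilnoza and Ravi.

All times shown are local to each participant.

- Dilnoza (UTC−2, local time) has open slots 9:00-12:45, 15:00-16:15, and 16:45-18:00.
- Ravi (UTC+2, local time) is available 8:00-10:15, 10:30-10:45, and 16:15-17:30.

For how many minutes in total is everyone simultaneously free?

Dilnoza → UTC: 11:00–14:45, 17:00–18:15, 18:45–20:00.
Ravi → UTC: 06:00–08:15, 08:30–08:45, 14:15–15:30.
Dilnoza ∩ Ravi: 14:15–14:45.
Total common minutes: 30.

30 minutes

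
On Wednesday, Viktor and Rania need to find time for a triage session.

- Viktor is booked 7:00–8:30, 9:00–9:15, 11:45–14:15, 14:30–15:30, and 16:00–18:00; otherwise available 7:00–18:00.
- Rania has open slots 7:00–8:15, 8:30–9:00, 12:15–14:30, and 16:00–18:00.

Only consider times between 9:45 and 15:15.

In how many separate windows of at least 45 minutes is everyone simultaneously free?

0

Viktor free within 07:00–18:00: 08:30–09:00, 09:15–11:45, 14:15–14:30, 15:30–16:00.
Viktor ∩ Rania: 08:30–09:00, 14:15–14:30.
Restricted to 09:45–15:15: 14:15–14:30.
Windows ≥ 45 min: (none).
That's 0 windows.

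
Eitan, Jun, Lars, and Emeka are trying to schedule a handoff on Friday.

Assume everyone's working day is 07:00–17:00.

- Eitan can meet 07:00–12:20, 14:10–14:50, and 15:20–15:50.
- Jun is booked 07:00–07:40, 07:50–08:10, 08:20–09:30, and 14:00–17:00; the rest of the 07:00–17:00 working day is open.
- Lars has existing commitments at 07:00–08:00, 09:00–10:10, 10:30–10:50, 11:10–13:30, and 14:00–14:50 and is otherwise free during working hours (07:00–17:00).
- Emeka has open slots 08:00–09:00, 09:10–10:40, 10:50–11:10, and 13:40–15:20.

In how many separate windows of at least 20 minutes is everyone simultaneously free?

Jun free within 07:00–17:00: 07:40–07:50, 08:10–08:20, 09:30–14:00.
Lars free within 07:00–17:00: 08:00–09:00, 10:10–10:30, 10:50–11:10, 13:30–14:00, 14:50–17:00.
Eitan ∩ Jun: 07:40–07:50, 08:10–08:20, 09:30–12:20.
Eitan ∩ Jun ∩ Lars: 08:10–08:20, 10:10–10:30, 10:50–11:10.
Eitan ∩ Jun ∩ Lars ∩ Emeka: 08:10–08:20, 10:10–10:30, 10:50–11:10.
Windows ≥ 20 min: 10:10–10:30, 10:50–11:10.
That's 2 windows.

2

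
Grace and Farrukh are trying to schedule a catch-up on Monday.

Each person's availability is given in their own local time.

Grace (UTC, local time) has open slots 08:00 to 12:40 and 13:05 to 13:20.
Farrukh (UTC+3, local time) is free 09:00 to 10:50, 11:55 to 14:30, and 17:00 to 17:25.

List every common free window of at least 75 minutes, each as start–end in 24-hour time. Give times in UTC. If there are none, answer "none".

Grace → UTC: 08:00–12:40, 13:05–13:20.
Farrukh → UTC: 06:00–07:50, 08:55–11:30, 14:00–14:25.
Grace ∩ Farrukh: 08:55–11:30.
Windows ≥ 75 min: 08:55–11:30.

08:55–11:30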